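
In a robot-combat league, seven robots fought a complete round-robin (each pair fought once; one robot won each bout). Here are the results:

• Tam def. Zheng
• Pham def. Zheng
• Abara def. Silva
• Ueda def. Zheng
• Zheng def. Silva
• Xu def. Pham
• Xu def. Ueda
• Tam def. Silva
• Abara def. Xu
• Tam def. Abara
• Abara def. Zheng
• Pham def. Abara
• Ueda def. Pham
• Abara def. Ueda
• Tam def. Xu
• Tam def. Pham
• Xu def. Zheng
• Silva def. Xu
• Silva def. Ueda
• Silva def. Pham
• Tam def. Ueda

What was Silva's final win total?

3

Silva's results: beat Xu, Pham, Ueda; lost to Abara, Tam, Zheng.
That is 3 wins.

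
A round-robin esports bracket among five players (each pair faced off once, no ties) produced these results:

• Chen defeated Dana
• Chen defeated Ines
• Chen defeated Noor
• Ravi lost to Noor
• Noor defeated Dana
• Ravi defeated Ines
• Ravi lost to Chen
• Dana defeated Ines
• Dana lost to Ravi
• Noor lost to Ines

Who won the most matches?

Win totals: Dana 1, Ines 1, Ravi 2, Chen 4, Noor 2.
Chen leads with 4 wins (next highest: 2).

Chen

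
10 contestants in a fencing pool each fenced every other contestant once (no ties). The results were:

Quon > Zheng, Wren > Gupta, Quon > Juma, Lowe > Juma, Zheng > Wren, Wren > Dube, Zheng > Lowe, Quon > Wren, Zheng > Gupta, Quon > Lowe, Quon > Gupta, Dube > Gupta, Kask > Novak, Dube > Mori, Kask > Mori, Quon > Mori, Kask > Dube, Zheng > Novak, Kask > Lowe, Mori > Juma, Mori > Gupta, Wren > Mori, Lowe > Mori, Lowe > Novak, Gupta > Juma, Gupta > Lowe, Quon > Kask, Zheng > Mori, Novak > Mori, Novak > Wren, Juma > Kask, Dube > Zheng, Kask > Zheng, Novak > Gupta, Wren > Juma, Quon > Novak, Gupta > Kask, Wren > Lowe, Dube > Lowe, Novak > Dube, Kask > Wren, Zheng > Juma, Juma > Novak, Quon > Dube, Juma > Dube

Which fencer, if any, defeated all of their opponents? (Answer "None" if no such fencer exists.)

Quon

Quon has 9 wins out of 9 opponents — a perfect record.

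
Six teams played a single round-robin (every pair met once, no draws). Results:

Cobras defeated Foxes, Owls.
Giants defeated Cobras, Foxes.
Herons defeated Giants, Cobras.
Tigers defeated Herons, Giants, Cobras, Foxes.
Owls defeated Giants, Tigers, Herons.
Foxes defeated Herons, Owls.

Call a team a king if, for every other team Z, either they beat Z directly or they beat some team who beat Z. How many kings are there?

4

Owls reaches everyone (king).
Giants cannot reach Tigers in two steps.
Foxes reaches everyone (king).
Tigers reaches everyone (king).
Cobras reaches everyone (king).
Herons cannot reach Tigers in two steps.
Kings: Owls, Foxes, Tigers, Cobras — 4.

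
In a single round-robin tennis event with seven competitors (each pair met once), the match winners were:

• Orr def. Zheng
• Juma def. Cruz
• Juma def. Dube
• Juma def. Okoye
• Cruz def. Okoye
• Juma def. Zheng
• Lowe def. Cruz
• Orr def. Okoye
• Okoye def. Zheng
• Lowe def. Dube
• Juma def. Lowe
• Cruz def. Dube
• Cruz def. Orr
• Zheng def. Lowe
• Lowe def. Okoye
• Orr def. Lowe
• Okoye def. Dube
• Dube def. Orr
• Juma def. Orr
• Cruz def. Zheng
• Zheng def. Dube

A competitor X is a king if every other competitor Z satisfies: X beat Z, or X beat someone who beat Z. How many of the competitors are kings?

1

Dube cannot reach Cruz, Juma in two steps.
Zheng cannot reach Juma in two steps.
Okoye cannot reach Cruz, Juma in two steps.
Cruz cannot reach Juma in two steps.
Lowe cannot reach Juma in two steps.
Juma reaches everyone (king).
Orr cannot reach Juma in two steps.
Kings: Juma — 1.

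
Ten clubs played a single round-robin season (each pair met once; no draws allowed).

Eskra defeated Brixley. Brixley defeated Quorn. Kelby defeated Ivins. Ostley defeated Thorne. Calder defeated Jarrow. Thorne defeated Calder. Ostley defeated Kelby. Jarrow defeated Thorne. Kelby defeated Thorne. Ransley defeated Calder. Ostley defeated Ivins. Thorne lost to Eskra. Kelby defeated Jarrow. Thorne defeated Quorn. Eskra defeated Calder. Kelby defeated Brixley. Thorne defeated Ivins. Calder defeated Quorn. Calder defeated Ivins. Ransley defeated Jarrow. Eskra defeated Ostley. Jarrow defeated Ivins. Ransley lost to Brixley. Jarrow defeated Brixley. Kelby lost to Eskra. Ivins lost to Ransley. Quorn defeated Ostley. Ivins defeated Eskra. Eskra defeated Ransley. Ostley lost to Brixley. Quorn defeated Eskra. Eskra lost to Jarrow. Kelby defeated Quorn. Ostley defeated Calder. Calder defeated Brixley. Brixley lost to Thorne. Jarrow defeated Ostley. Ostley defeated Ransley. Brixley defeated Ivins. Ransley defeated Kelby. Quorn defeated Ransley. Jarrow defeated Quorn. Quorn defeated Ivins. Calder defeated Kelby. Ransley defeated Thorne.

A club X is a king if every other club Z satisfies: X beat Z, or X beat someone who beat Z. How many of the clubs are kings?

Jarrow reaches everyone (king).
Ivins cannot reach Jarrow, Quorn in two steps.
Calder reaches everyone (king).
Thorne reaches everyone (king).
Kelby reaches everyone (king).
Brixley reaches everyone (king).
Ostley reaches everyone (king).
Quorn reaches everyone (king).
Eskra reaches everyone (king).
Ransley reaches everyone (king).
Kings: Jarrow, Calder, Thorne, Kelby, Brixley, Ostley, Quorn, Eskra, Ransley — 9.

9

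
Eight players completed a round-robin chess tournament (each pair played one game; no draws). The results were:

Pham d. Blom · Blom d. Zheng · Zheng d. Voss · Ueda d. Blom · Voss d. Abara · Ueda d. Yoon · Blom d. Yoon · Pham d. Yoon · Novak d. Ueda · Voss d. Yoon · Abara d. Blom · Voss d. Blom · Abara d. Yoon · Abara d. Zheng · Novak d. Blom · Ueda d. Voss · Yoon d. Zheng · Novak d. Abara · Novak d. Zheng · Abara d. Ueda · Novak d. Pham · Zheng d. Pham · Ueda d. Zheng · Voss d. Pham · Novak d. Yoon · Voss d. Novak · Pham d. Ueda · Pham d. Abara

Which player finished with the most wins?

Win totals: Pham 4, Voss 5, Blom 2, Abara 4, Yoon 1, Novak 6, Ueda 4, Zheng 2.
Novak leads with 6 wins (next highest: 5).

Novak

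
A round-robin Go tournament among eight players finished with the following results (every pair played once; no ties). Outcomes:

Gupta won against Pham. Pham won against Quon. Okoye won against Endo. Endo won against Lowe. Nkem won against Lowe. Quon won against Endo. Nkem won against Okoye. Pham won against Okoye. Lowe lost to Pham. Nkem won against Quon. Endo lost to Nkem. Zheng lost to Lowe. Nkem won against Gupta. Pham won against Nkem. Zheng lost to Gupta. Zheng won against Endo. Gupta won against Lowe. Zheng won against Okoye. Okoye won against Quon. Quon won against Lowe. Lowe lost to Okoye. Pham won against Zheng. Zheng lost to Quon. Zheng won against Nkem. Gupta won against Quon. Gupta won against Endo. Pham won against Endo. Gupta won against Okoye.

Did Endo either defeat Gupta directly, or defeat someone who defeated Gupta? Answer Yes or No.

No

Endo did not beat Gupta directly.
Endo beat Lowe, but each of them lost to Gupta. No two-step path.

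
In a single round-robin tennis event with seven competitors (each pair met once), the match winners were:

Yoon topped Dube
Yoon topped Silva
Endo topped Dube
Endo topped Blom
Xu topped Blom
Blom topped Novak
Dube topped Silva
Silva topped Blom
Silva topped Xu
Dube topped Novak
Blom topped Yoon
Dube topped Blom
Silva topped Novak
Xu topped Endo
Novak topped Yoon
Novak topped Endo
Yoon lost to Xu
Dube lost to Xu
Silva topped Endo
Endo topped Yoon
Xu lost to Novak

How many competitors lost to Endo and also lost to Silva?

Endo beat: Yoon, Blom, Dube.
Silva beat: Blom, Novak, Xu, Endo.
Both beat: Blom — 1.

1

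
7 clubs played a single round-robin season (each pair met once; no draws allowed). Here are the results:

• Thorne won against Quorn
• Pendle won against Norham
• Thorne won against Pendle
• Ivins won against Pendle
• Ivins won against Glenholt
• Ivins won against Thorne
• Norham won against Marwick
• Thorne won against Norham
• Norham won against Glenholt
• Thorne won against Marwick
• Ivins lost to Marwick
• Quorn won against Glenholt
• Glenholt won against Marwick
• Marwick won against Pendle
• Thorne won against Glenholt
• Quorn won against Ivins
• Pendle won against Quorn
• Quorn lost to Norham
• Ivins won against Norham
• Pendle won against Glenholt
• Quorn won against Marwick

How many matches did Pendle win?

3

Pendle's results: beat Norham, Quorn, Glenholt; lost to Marwick, Ivins, Thorne.
That is 3 wins.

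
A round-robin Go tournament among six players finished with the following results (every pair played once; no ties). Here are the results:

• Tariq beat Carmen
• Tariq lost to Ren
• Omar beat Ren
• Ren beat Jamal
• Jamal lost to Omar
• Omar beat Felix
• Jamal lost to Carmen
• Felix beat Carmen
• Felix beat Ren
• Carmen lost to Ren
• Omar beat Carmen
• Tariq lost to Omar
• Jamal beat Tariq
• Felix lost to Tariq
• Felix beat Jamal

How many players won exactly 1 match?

Win totals: Tariq 2, Carmen 1, Felix 3, Omar 5, Jamal 1, Ren 3.
Exactly 1: Carmen, Jamal — 2 players.

2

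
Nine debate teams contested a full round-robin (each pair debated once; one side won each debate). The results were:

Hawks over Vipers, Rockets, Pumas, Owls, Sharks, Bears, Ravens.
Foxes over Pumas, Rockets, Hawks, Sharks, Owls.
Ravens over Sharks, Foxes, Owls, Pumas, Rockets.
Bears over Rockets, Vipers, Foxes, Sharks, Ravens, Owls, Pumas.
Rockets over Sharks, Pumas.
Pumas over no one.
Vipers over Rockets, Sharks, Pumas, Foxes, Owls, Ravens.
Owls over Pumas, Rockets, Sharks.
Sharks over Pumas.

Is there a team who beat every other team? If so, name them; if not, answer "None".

None

Highest win total is Hawks with 7 (out of 8 possible).
Hawks lost to Foxes, so no team went undefeated.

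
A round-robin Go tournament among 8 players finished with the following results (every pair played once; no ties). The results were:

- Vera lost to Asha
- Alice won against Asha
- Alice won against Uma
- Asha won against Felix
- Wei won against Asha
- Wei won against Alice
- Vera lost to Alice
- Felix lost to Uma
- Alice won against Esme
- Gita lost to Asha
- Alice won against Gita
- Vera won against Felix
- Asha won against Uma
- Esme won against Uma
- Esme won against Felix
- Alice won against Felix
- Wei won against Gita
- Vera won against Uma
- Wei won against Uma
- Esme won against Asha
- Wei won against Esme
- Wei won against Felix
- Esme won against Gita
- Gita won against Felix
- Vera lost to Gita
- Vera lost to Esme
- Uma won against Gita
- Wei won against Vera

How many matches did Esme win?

5

Esme's results: beat Uma, Gita, Vera, Felix, Asha; lost to Alice, Wei.
That is 5 wins.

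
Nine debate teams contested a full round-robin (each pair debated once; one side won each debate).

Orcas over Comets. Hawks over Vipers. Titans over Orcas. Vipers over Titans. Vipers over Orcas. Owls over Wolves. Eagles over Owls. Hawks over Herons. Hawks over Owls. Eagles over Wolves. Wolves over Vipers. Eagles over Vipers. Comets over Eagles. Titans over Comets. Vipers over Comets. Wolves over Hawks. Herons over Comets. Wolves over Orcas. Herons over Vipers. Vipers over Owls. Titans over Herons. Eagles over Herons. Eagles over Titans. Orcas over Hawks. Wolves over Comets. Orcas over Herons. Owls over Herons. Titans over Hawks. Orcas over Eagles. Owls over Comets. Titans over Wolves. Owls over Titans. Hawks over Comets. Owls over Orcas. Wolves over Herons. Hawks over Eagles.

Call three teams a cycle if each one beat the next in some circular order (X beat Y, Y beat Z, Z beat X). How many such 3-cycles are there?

21

Win totals: Orcas 4, Owls 5, Herons 2, Wolves 5, Eagles 5, Vipers 4, Hawks 5, Comets 1, Titans 5.
A team with w wins dominates both others in C(w,2) triples; summing gives 6 + 10 + 1 + 10 + 10 + 6 + 10 + 0 + 10 = 63 transitive triples.
Total triples C(9,3) = 84, so cyclic triples = 84 − 63 = 21.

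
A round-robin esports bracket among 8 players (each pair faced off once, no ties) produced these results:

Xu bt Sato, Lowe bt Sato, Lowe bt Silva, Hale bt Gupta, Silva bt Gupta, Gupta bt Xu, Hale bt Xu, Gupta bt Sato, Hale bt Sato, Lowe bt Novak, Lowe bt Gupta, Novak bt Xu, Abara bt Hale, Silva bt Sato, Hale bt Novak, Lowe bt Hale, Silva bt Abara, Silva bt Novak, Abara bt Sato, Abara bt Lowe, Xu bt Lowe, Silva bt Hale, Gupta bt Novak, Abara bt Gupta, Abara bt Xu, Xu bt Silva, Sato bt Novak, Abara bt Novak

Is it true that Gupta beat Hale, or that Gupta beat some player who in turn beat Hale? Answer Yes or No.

Gupta did not beat Hale directly.
Gupta beat Novak, Sato, Xu, but each of them lost to Hale. No two-step path.

No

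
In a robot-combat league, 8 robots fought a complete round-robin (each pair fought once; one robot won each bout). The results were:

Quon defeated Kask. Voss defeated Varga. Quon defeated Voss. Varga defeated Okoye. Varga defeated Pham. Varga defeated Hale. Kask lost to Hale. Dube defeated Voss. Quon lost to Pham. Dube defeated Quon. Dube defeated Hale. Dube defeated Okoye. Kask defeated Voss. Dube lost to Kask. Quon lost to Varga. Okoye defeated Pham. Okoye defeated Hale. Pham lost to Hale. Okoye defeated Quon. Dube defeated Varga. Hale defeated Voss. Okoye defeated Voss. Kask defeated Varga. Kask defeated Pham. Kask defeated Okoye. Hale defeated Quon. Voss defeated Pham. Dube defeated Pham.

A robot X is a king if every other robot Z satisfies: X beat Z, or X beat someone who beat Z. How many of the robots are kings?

Varga cannot reach Dube in two steps.
Pham cannot reach Varga, Okoye, Hale, Dube in two steps.
Kask reaches everyone (king).
Okoye cannot reach Dube in two steps.
Hale reaches everyone (king).
Quon cannot reach Hale in two steps.
Dube reaches everyone (king).
Voss cannot reach Kask, Dube in two steps.
Kings: Kask, Hale, Dube — 3.

3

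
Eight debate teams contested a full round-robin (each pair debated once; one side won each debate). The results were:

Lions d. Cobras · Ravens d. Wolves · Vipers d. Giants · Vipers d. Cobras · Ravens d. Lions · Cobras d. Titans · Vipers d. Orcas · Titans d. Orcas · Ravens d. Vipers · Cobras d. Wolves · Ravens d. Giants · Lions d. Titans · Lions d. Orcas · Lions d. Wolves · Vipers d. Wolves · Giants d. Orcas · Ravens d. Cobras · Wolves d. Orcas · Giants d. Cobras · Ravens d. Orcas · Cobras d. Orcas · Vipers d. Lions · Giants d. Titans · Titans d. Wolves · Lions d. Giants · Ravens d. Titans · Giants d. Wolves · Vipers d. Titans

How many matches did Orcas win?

0

Orcas' results: beat no one; lost to Ravens, Wolves, Vipers, Cobras, Giants, Titans, Lions.
That is 0 wins.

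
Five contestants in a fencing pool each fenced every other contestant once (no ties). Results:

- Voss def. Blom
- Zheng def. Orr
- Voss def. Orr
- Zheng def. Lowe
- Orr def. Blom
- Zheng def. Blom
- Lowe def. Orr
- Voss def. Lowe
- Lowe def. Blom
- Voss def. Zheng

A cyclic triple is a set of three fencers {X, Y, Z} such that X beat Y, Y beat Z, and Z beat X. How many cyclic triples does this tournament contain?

Of the C(5,3) = 10 triples, the cyclic ones are: none.
That is 0.

0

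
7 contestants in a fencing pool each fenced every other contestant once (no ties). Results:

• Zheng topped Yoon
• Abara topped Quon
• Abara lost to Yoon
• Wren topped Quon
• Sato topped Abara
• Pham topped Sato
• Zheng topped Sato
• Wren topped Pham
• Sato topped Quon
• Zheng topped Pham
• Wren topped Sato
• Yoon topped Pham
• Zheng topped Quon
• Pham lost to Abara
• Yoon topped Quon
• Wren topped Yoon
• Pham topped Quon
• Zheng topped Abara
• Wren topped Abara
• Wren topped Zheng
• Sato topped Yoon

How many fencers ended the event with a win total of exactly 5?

Win totals: Yoon 3, Quon 0, Zheng 5, Abara 2, Pham 2, Wren 6, Sato 3.
Exactly 5: Zheng — 1 fencer.

1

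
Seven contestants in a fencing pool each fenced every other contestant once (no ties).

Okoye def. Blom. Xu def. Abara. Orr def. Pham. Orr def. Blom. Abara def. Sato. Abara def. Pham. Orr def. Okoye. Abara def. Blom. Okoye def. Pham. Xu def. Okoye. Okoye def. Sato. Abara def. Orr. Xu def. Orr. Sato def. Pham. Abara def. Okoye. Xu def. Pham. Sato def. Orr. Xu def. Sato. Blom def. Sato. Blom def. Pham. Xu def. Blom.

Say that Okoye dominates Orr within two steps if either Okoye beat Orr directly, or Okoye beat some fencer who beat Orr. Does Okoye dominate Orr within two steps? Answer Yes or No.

Okoye did not beat Orr directly.
Okoye beat Blom, Sato, Pham. Of those, Sato beat Orr.

Yes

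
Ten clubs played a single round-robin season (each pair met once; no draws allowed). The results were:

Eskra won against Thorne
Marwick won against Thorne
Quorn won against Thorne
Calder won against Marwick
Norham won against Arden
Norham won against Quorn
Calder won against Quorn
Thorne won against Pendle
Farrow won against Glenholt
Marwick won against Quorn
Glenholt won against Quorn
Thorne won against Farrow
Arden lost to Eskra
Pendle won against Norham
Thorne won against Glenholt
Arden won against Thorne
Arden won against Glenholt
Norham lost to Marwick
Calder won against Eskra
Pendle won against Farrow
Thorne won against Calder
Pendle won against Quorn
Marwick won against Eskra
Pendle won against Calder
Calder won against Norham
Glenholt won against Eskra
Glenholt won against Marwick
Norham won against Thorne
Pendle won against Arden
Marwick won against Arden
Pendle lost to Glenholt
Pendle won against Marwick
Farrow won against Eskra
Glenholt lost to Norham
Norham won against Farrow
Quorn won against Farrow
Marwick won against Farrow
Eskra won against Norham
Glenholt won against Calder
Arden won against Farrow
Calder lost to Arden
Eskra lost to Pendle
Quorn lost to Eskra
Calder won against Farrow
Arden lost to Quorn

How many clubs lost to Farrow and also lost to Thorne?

1

Farrow beat: Eskra, Glenholt.
Thorne beat: Glenholt, Farrow, Calder, Pendle.
Both beat: Glenholt — 1.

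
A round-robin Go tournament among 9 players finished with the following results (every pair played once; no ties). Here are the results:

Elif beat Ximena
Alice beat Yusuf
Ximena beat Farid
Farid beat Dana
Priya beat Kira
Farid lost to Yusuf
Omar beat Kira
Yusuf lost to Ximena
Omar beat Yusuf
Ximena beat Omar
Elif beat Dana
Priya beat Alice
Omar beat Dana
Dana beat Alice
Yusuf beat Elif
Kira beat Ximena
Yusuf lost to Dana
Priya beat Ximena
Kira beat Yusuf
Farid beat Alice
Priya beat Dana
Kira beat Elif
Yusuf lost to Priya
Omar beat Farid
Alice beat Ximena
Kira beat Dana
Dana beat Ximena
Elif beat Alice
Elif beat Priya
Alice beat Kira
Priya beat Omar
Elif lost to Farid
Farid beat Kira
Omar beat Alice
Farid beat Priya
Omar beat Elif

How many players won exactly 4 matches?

2

Win totals: Farid 5, Yusuf 2, Ximena 3, Omar 6, Alice 3, Kira 4, Elif 4, Priya 6, Dana 3.
Exactly 4: Kira, Elif — 2 players.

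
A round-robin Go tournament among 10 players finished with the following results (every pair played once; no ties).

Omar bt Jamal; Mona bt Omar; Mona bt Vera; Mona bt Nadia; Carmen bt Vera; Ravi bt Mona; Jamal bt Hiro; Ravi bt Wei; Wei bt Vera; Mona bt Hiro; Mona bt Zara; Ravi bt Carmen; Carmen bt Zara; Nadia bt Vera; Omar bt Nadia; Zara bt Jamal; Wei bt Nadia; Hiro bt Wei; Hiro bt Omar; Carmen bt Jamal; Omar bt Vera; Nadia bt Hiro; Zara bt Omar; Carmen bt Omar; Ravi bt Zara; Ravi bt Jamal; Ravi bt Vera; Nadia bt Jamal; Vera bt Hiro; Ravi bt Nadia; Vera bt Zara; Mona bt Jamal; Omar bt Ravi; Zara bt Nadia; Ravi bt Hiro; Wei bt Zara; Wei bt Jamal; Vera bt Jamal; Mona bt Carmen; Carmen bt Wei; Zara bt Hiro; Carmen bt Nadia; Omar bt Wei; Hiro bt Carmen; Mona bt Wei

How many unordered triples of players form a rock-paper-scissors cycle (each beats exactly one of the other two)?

Win totals: Zara 4, Jamal 1, Omar 5, Vera 3, Wei 4, Hiro 3, Nadia 3, Ravi 8, Carmen 6, Mona 8.
A player with w wins dominates both others in C(w,2) triples; summing gives 6 + 0 + 10 + 3 + 6 + 3 + 3 + 28 + 15 + 28 = 102 transitive triples.
Total triples C(10,3) = 120, so cyclic triples = 120 − 102 = 18.

18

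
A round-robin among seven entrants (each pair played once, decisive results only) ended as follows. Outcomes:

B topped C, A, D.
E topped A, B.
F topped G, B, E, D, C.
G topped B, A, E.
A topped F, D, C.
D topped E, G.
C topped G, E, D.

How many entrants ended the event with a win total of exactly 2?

Win totals: A 3, B 3, C 3, D 2, E 2, F 5, G 3.
Exactly 2: D, E — 2 entrants.

2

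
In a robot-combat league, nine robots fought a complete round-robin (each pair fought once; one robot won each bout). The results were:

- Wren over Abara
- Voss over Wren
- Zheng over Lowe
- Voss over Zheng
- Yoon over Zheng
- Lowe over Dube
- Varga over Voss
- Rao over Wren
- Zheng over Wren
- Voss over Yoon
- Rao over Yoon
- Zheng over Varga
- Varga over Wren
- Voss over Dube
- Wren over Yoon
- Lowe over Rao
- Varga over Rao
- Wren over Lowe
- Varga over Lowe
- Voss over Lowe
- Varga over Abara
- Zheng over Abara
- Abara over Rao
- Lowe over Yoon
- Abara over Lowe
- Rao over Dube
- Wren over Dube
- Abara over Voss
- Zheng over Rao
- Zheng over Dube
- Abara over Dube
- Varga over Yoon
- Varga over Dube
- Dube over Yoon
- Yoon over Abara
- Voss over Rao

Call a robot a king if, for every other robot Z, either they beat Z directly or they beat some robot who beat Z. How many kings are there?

Yoon reaches everyone (king).
Wren cannot reach Varga in two steps.
Rao cannot reach Voss, Varga in two steps.
Lowe cannot reach Voss, Varga in two steps.
Voss reaches everyone (king).
Varga reaches everyone (king).
Zheng reaches everyone (king).
Dube cannot reach Wren, Rao, Lowe, Voss, Varga in two steps.
Abara cannot reach Varga in two steps.
Kings: Yoon, Voss, Varga, Zheng — 4.

4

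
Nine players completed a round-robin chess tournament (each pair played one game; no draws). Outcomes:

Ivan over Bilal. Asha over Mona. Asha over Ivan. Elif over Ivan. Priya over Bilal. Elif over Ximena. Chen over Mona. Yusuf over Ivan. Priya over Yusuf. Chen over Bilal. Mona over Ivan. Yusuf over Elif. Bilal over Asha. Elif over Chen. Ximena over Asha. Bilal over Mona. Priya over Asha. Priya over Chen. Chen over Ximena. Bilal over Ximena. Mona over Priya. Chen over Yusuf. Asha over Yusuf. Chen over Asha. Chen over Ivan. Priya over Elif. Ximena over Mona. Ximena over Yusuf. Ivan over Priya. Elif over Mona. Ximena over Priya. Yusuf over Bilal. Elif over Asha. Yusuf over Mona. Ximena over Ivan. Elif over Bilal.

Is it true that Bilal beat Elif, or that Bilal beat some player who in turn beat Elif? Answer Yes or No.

No

Bilal did not beat Elif directly.
Bilal beat Asha, Mona, Ximena, but each of them lost to Elif. No two-step path.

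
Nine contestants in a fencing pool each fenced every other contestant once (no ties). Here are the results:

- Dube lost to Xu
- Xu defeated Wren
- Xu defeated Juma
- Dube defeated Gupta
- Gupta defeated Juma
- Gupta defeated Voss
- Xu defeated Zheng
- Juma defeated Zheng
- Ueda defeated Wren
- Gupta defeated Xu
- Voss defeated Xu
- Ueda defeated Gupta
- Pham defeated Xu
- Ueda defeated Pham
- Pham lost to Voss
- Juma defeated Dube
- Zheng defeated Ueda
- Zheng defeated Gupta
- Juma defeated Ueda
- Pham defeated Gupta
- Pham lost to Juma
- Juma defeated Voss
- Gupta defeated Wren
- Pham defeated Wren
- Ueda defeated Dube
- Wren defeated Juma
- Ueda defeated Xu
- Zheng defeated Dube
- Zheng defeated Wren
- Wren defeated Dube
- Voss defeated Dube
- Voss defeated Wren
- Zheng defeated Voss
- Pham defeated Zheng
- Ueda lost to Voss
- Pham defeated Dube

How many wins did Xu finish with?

4

Xu's results: beat Wren, Juma, Dube, Zheng; lost to Gupta, Ueda, Voss, Pham.
That is 4 wins.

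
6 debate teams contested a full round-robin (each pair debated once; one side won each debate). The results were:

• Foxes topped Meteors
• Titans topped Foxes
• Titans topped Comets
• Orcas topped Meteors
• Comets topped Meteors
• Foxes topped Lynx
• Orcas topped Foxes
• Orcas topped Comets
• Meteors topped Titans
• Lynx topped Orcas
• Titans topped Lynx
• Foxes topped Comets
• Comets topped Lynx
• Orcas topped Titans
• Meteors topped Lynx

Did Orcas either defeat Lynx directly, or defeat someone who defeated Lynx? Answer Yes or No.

Orcas did not beat Lynx directly.
Orcas beat Titans, Meteors, Comets, Foxes. Of those, Titans beat Lynx.

Yes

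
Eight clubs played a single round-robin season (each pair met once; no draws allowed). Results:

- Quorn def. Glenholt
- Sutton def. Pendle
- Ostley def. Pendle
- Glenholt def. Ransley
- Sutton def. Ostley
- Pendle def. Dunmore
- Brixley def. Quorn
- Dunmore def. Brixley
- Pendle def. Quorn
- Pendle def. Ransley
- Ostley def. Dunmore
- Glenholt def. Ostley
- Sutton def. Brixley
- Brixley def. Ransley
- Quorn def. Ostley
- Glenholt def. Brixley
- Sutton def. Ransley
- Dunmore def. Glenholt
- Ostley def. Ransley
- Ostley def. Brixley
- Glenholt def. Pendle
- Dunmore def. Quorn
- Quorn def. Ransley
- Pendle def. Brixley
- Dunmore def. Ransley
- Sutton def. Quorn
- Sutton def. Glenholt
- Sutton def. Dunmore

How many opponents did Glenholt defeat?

Glenholt's results: beat Brixley, Ostley, Ransley, Pendle; lost to Quorn, Dunmore, Sutton.
That is 4 wins.

4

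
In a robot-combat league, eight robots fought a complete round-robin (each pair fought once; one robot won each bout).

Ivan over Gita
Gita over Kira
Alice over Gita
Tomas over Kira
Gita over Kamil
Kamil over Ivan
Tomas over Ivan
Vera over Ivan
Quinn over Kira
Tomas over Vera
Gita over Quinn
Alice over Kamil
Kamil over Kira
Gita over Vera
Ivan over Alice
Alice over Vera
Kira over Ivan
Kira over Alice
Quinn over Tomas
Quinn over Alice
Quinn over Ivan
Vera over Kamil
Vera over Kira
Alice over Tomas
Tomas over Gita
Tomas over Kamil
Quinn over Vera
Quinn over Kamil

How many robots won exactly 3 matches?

1

Win totals: Vera 3, Kira 2, Tomas 5, Kamil 2, Ivan 2, Gita 4, Alice 4, Quinn 6.
Exactly 3: Vera — 1 robot.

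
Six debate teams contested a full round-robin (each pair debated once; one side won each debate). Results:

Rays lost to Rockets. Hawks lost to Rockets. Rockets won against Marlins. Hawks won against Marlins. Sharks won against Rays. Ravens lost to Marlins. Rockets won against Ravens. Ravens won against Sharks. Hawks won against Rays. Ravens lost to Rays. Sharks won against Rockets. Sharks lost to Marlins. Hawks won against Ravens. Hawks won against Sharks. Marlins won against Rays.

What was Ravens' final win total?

Ravens' results: beat Sharks; lost to Hawks, Rays, Rockets, Marlins.
That is 1 win.

1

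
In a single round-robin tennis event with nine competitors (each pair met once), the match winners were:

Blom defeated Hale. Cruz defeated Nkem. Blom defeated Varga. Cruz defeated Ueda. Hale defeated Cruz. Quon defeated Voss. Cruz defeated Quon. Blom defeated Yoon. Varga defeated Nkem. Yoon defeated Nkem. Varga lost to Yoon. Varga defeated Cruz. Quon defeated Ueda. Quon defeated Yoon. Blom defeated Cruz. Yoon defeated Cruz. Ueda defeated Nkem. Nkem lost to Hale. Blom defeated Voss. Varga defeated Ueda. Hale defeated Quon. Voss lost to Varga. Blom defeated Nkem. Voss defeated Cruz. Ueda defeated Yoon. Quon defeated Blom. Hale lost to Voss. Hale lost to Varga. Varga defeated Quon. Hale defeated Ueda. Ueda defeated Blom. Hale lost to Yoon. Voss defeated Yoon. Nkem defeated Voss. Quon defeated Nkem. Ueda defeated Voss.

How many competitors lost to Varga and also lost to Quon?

3

Varga beat: Cruz, Ueda, Hale, Voss, Nkem, Quon.
Quon beat: Blom, Yoon, Ueda, Voss, Nkem.
Both beat: Ueda, Voss, Nkem — 3.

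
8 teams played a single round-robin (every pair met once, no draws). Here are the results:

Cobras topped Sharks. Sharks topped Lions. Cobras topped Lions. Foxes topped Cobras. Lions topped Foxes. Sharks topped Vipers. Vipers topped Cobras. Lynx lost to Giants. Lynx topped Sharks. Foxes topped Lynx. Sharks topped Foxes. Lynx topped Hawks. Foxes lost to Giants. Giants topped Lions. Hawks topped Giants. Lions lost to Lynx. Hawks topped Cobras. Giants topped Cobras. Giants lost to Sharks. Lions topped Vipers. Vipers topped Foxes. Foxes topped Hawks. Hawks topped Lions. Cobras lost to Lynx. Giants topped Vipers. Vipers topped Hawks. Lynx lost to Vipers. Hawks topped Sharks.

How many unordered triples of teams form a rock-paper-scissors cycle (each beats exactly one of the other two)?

17

Win totals: Lynx 4, Vipers 4, Foxes 3, Sharks 4, Lions 2, Cobras 2, Giants 5, Hawks 4.
A team with w wins dominates both others in C(w,2) triples; summing gives 6 + 6 + 3 + 6 + 1 + 1 + 10 + 6 = 39 transitive triples.
Total triples C(8,3) = 56, so cyclic triples = 56 − 39 = 17.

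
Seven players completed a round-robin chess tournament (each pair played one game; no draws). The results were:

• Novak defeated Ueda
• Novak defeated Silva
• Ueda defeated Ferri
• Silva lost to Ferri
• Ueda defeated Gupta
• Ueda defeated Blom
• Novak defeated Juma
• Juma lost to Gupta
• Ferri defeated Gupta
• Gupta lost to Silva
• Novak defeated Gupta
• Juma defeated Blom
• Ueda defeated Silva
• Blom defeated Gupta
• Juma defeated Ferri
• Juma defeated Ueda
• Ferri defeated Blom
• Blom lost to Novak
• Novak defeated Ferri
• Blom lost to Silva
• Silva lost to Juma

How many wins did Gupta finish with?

Gupta's results: beat Juma; lost to Novak, Ueda, Blom, Ferri, Silva.
That is 1 win.

1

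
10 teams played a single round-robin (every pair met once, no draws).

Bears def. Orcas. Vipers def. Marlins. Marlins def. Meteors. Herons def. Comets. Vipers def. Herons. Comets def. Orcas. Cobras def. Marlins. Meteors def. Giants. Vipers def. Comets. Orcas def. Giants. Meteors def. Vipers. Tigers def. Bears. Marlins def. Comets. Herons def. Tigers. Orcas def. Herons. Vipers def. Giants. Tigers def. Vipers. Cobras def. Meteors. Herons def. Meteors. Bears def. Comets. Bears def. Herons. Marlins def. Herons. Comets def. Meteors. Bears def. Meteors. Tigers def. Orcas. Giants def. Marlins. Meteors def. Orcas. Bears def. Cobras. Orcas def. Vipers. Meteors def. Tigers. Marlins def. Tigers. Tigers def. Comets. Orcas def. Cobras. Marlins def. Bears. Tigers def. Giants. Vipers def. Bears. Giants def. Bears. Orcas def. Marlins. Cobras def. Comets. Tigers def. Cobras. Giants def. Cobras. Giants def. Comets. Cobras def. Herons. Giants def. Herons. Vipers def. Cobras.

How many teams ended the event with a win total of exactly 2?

Win totals: Vipers 6, Bears 5, Comets 2, Herons 3, Cobras 4, Meteors 4, Tigers 6, Giants 5, Orcas 5, Marlins 5.
Exactly 2: Comets — 1 team.

1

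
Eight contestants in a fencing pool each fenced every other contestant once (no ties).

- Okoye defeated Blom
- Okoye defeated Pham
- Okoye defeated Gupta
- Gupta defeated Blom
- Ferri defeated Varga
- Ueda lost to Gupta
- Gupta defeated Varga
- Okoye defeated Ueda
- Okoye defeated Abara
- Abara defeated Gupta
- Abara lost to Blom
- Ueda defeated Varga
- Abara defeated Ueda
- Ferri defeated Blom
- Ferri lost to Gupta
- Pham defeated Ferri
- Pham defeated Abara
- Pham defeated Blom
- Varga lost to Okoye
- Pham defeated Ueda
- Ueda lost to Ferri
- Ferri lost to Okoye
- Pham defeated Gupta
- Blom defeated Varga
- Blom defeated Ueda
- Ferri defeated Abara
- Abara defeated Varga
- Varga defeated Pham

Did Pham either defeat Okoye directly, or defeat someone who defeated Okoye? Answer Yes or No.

Pham did not beat Okoye directly.
Pham beat Gupta, Ferri, Abara, Blom, Ueda, but each of them lost to Okoye. No two-step path.

No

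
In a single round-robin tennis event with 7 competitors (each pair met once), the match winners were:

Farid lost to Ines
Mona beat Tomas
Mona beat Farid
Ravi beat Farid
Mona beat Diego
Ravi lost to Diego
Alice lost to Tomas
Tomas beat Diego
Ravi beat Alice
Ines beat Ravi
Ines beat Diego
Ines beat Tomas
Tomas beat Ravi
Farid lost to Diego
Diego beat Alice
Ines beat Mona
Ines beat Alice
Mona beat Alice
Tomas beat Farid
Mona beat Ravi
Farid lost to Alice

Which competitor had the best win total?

Ines

Win totals: Ravi 2, Tomas 4, Ines 6, Alice 1, Diego 3, Mona 5, Farid 0.
Ines leads with 6 wins (next highest: 5).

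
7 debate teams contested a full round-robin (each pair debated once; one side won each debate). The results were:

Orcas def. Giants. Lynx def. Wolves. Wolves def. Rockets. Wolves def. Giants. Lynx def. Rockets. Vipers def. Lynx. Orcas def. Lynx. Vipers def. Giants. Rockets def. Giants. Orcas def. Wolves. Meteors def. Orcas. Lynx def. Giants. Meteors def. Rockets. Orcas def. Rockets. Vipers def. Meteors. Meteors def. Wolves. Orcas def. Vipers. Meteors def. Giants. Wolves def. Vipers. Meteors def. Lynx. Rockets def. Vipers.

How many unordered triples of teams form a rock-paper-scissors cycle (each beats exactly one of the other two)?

Win totals: Vipers 3, Wolves 3, Lynx 3, Meteors 5, Rockets 2, Giants 0, Orcas 5.
A team with w wins dominates both others in C(w,2) triples; summing gives 3 + 3 + 3 + 10 + 1 + 0 + 10 = 30 transitive triples.
Total triples C(7,3) = 35, so cyclic triples = 35 − 30 = 5.

5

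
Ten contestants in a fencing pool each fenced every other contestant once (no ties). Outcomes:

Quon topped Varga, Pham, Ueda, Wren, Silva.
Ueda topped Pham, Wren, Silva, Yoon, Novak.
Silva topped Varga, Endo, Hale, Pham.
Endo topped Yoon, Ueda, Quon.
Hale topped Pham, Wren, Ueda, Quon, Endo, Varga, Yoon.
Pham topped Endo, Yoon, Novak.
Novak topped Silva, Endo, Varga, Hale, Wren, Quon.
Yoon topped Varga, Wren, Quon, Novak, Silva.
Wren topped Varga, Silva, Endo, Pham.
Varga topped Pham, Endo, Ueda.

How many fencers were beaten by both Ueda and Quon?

3

Ueda beat: Silva, Pham, Wren, Novak, Yoon.
Quon beat: Varga, Silva, Pham, Ueda, Wren.
Both beat: Silva, Pham, Wren — 3.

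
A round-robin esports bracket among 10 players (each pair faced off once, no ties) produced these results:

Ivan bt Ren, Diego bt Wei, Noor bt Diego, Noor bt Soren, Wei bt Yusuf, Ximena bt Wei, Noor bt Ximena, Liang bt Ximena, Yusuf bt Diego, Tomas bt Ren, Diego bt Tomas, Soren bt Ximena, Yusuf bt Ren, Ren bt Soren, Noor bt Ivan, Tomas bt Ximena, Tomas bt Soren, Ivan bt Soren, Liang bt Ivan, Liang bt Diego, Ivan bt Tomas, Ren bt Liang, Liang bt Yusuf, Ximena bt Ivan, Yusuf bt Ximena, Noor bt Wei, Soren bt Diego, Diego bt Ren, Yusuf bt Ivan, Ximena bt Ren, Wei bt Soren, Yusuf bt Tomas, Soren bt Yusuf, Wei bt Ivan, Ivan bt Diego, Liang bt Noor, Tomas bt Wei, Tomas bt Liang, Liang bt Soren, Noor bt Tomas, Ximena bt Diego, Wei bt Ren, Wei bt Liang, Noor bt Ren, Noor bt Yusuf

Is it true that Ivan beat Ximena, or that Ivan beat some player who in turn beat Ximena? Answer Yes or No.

Yes

Ivan did not beat Ximena directly.
Ivan beat Diego, Ren, Soren, Tomas. Of those, Soren beat Ximena.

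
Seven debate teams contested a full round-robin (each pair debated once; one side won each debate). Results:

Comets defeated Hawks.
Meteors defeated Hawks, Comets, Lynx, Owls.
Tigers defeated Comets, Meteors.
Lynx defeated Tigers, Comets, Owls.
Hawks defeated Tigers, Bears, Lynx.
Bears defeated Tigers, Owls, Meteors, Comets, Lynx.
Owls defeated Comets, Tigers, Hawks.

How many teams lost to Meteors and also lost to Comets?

1

Meteors beat: Hawks, Owls, Lynx, Comets.
Comets beat: Hawks.
Both beat: Hawks — 1.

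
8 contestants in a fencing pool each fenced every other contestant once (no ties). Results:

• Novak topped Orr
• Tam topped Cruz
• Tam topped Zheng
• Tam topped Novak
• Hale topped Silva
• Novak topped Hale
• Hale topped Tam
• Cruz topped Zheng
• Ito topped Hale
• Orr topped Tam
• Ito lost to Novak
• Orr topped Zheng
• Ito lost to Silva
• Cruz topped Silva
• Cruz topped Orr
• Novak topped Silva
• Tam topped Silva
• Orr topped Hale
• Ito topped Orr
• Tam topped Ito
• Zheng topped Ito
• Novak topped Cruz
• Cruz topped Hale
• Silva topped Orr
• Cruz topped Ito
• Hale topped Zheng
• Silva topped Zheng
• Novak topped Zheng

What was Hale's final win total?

Hale's results: beat Tam, Silva, Zheng; lost to Cruz, Novak, Ito, Orr.
That is 3 wins.

3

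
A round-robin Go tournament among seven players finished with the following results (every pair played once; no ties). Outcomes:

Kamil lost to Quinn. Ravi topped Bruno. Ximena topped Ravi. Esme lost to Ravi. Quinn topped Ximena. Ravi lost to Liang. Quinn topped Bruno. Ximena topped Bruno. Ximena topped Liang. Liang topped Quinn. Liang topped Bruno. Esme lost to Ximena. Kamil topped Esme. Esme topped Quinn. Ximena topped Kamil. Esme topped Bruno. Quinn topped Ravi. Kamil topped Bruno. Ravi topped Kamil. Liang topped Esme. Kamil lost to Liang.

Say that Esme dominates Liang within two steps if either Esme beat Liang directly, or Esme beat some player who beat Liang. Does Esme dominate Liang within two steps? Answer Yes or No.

Esme did not beat Liang directly.
Esme beat Quinn, Bruno, but each of them lost to Liang. No two-step path.

No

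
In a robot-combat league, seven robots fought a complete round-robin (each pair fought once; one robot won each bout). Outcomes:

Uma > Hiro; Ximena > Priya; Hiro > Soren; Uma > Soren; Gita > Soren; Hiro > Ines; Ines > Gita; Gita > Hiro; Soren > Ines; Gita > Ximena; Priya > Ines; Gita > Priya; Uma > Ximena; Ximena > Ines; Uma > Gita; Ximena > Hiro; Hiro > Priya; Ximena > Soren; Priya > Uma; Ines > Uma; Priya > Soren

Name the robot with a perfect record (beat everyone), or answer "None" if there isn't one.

None

Highest win total is Ximena with 4 (out of 6 possible).
Ximena lost to Uma, Gita, so no robot went undefeated.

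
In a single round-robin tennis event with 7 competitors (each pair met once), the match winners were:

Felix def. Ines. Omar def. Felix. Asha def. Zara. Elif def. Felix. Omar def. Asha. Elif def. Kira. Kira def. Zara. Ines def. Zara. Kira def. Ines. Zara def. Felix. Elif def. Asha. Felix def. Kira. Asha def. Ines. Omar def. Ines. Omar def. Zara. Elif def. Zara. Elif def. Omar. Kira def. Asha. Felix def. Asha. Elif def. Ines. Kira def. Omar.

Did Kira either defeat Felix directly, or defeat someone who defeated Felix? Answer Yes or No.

Yes

Kira did not beat Felix directly.
Kira beat Zara, Asha, Omar, Ines. Of those, Zara beat Felix.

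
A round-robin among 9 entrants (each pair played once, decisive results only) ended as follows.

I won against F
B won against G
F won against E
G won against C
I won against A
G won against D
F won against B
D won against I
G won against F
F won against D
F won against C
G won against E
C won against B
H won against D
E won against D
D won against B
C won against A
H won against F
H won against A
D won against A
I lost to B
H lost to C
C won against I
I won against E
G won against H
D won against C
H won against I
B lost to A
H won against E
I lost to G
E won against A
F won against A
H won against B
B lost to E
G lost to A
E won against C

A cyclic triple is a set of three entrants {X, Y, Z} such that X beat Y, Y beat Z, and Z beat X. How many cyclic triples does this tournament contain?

21

Win totals: A 2, B 2, C 4, D 4, E 4, F 5, G 6, H 6, I 3.
An entrant with w wins dominates both others in C(w,2) triples; summing gives 1 + 1 + 6 + 6 + 6 + 10 + 15 + 15 + 3 = 63 transitive triples.
Total triples C(9,3) = 84, so cyclic triples = 84 − 63 = 21.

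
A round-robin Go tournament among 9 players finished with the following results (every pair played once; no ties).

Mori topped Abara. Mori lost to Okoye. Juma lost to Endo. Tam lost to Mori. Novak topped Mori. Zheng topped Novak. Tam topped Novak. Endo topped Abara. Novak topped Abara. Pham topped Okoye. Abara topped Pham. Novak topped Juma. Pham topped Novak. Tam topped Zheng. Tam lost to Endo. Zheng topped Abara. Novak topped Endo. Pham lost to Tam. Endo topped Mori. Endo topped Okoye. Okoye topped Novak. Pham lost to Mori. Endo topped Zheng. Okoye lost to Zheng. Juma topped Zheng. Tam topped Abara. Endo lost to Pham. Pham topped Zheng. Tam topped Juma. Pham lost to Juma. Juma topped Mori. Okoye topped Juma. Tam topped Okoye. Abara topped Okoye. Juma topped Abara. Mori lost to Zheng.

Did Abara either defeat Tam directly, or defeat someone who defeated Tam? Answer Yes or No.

Abara did not beat Tam directly.
Abara beat Okoye, Pham, but each of them lost to Tam. No two-step path.

No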